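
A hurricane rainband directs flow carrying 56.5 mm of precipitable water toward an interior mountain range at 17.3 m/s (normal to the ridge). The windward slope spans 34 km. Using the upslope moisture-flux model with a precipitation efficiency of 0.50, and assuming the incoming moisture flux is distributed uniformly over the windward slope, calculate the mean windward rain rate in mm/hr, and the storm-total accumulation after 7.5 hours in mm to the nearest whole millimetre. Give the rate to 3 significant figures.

R ≈ 51.7 mm/hr; total ≈ 388 mm

Incoming column moisture flux per unit ridge length: F = V × PW = 17.3 × 56.5 = 977.45 mm·m/s.
Spread over the 34 km slope with efficiency ε = 0.50: R = ε·F/W = 0.50 × 977.45 / 34000 m = 1.437e-02 mm/s.
R = 1.437e-02 × 3600 = 51.7 mm/hr.
Over 7.5 h: total = 51.7 × 7.5 = 387.75 ≈ 388 mm.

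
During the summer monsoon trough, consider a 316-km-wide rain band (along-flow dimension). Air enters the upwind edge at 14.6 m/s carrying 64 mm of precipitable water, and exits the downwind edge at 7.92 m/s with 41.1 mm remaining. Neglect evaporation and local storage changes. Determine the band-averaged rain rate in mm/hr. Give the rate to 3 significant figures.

Column moisture flux per unit crosswind length is F = V × PW.
Inflow: F_in = 14.6 × 64 = 934.4 mm·m/s
Outflow: F_out = 7.92 × 41.1 = 325.512 mm·m/s
Steady-state rate R = (F_in − F_out)/L = (934.4 − 325.512) / 316000 m = 1.927e-03 mm/s.
R = 1.927e-03 × 3600 = 6.94 mm/hr.

R ≈ 6.94 mm/hr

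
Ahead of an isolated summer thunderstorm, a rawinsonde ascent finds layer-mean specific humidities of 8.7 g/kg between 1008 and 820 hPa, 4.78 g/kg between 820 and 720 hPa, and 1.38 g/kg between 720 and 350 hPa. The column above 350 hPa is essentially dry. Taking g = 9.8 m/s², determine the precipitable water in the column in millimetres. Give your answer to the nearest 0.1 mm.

PW ≈ 26.8 mm

Precipitable water is the column-integrated vapour mass per unit area: PW = (1/g) Σ q̄ Δp, with q in kg/kg and Δp in Pa (1 kg/m² of water = 1 mm).
Layer 1008–820 hPa: Δp = 188 hPa = 18800 Pa, q̄ = 0.0087 kg/kg → 0.0087 × 18800 / 9.8 = 16.69 mm
Layer 820–720 hPa: Δp = 100 hPa = 10000 Pa, q̄ = 0.00478 kg/kg → 0.00478 × 10000 / 9.8 = 4.88 mm
Layer 720–350 hPa: Δp = 370 hPa = 37000 Pa, q̄ = 0.00138 kg/kg → 0.00138 × 37000 / 9.8 = 5.21 mm
PW = 16.69 + 4.88 + 5.21 = 26.78 ≈ 26.8 mm.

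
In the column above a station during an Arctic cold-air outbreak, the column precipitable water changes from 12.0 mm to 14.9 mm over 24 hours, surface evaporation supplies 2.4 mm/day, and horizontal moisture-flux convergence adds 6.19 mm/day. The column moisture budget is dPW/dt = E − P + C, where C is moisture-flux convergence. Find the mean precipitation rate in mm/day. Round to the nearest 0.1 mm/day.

P ≈ 5.7 mm/day

dPW/dt = (14.9 − 12.0) mm / (24/24 day) = +2.900 mm/day.
P = E + C − dPW/dt = 2.4 + (6.19) − (+2.900) = 5.7 mm/day.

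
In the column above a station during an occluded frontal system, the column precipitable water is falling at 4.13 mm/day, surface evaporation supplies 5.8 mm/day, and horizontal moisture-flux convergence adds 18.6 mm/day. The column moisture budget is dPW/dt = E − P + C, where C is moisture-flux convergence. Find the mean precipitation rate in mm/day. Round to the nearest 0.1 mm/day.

dPW/dt = -4.13 mm/day.
P = E + C − dPW/dt = 5.8 + (18.6) − (-4.13) = 28.5 mm/day.

P ≈ 28.5 mm/day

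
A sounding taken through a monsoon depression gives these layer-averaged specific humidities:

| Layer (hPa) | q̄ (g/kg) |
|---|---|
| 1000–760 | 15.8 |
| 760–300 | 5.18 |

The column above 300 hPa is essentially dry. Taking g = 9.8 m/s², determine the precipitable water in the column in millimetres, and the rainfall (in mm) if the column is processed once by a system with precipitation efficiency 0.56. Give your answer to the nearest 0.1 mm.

Precipitable water is the column-integrated vapour mass per unit area: PW = (1/g) Σ q̄ Δp, with q in kg/kg and Δp in Pa (1 kg/m² of water = 1 mm).
Layer 1000–760 hPa: Δp = 240 hPa = 24000 Pa, q̄ = 0.0158 kg/kg → 0.0158 × 24000 / 9.8 = 38.69 mm
Layer 760–300 hPa: Δp = 460 hPa = 46000 Pa, q̄ = 0.00518 kg/kg → 0.00518 × 46000 / 9.8 = 24.31 mm
PW = 38.69 + 24.31 = 63.00 ≈ 63.0 mm.
Rainfall = ε × PW = 0.56 × 63.0 = 35.3 mm.

PW ≈ 63.0 mm; rainfall ≈ 35.3 mm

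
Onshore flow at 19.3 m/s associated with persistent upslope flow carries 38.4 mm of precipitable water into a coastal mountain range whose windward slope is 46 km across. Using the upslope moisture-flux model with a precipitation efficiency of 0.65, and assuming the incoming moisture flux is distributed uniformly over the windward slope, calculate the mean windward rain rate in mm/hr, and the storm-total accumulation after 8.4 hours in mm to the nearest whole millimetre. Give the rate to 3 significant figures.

Incoming column moisture flux per unit ridge length: F = V × PW = 19.3 × 38.4 = 741.12 mm·m/s.
Spread over the 46 km slope with efficiency ε = 0.65: R = ε·F/W = 0.65 × 741.12 / 46000 m = 1.047e-02 mm/s.
R = 1.047e-02 × 3600 = 37.7 mm/hr.
Over 8.4 h: total = 37.7 × 8.4 = 316.68 ≈ 317 mm.

R ≈ 37.7 mm/hr; total ≈ 317 mm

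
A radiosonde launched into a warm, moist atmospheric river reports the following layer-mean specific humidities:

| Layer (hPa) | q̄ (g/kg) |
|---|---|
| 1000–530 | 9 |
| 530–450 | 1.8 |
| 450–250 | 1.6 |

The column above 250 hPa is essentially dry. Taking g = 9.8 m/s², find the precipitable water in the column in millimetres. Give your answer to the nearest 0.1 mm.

PW ≈ 47.9 mm

Precipitable water is the column-integrated vapour mass per unit area: PW = (1/g) Σ q̄ Δp, with q in kg/kg and Δp in Pa (1 kg/m² of water = 1 mm).
Layer 1000–530 hPa: Δp = 470 hPa = 47000 Pa, q̄ = 0.009 kg/kg → 0.009 × 47000 / 9.8 = 43.16 mm
Layer 530–450 hPa: Δp = 80 hPa = 8000 Pa, q̄ = 0.0018 kg/kg → 0.0018 × 8000 / 9.8 = 1.47 mm
Layer 450–250 hPa: Δp = 200 hPa = 20000 Pa, q̄ = 0.0016 kg/kg → 0.0016 × 20000 / 9.8 = 3.27 mm
PW = 43.16 + 1.47 + 3.27 = 47.90 ≈ 47.9 mm.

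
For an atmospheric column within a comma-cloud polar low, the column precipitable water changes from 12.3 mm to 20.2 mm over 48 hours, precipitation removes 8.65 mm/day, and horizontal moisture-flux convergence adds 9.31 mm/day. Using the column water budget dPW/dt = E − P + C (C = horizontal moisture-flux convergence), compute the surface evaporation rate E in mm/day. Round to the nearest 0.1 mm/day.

E ≈ 3.3 mm/day

dPW/dt = (20.2 − 12.3) mm / (48/24 day) = +3.950 mm/day.
E = dPW/dt + P − C = (+3.950) + 8.65 − (9.31) = 3.3 mm/day.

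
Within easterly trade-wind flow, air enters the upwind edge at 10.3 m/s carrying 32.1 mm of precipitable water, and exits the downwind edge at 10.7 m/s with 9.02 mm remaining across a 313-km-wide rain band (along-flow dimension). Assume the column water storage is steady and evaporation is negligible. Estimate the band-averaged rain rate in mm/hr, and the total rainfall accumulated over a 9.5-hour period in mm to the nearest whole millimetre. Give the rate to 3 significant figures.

R ≈ 2.69 mm/hr; total ≈ 26 mm

Column moisture flux per unit crosswind length is F = V × PW.
Inflow: F_in = 10.3 × 32.1 = 330.63 mm·m/s
Outflow: F_out = 10.7 × 9.02 = 96.514 mm·m/s
Steady-state rate R = (F_in − F_out)/L = (330.63 − 96.514) / 313000 m = 7.480e-04 mm/s.
R = 7.480e-04 × 3600 = 2.69 mm/hr.
Over 9.5 h: total = 2.69 × 9.5 = 25.555 ≈ 26 mm.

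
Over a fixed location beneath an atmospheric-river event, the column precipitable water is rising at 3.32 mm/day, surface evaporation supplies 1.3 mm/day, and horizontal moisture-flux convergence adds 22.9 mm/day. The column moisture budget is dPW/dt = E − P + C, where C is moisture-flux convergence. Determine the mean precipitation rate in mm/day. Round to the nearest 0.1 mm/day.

dPW/dt = +3.32 mm/day.
P = E + C − dPW/dt = 1.3 + (22.9) − (+3.32) = 20.9 mm/day.

P ≈ 20.9 mm/day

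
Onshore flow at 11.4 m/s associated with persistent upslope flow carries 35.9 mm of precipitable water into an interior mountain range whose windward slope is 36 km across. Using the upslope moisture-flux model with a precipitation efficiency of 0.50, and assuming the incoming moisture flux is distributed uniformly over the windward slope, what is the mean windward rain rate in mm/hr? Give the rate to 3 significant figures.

R ≈ 20.5 mm/hr

Incoming column moisture flux per unit ridge length: F = V × PW = 11.4 × 35.9 = 409.26 mm·m/s.
Spread over the 36 km slope with efficiency ε = 0.50: R = ε·F/W = 0.50 × 409.26 / 36000 m = 5.684e-03 mm/s.
R = 5.684e-03 × 3600 = 20.5 mm/hr.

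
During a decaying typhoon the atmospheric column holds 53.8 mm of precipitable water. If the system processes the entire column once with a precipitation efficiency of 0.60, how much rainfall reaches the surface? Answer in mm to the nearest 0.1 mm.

rainfall ≈ 32.3 mm

Rainfall = ε × PW = 0.60 × 53.8 = 32.3 mm.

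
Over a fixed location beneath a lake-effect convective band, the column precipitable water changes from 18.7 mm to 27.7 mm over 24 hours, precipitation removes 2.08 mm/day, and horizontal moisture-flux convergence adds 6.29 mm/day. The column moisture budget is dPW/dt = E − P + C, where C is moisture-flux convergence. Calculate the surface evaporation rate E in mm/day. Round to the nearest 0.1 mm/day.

E ≈ 4.8 mm/day

dPW/dt = (27.7 − 18.7) mm / (24/24 day) = +9.000 mm/day.
E = dPW/dt + P − C = (+9.000) + 2.08 − (6.29) = 4.8 mm/day.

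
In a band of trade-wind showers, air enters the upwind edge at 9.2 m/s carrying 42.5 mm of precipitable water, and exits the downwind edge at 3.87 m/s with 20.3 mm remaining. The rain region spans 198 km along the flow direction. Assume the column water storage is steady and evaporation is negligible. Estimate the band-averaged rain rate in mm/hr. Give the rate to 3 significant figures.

R ≈ 5.68 mm/hr

Column moisture flux per unit crosswind length is F = V × PW.
Inflow: F_in = 9.2 × 42.5 = 391 mm·m/s
Outflow: F_out = 3.87 × 20.3 = 78.561 mm·m/s
Steady-state rate R = (F_in − F_out)/L = (391 − 78.561) / 198000 m = 1.578e-03 mm/s.
R = 1.578e-03 × 3600 = 5.68 mm/hr.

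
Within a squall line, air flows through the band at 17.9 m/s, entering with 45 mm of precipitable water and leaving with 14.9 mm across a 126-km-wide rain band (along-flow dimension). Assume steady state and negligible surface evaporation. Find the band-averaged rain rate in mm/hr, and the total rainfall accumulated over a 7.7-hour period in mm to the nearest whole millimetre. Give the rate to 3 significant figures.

Column moisture flux per unit crosswind length is F = V × PW.
Inflow: F_in = 17.9 × 45 = 805.5 mm·m/s
Outflow: F_out = 17.9 × 14.9 = 266.71 mm·m/s
Steady-state rate R = (F_in − F_out)/L = (805.5 − 266.71) / 126000 m = 4.276e-03 mm/s.
R = 4.276e-03 × 3600 = 15.4 mm/hr.
Over 7.7 h: total = 15.4 × 7.7 = 118.58 ≈ 119 mm.

R ≈ 15.4 mm/hr; total ≈ 119 mm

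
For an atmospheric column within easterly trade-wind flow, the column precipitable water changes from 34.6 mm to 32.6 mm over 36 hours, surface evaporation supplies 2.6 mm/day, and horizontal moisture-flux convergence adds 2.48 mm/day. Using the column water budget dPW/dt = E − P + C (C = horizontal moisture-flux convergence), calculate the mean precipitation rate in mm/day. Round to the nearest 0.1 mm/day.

dPW/dt = (32.6 − 34.6) mm / (36/24 day) = -1.333 mm/day.
P = E + C − dPW/dt = 2.6 + (2.48) − (-1.333) = 6.4 mm/day.

P ≈ 6.4 mm/day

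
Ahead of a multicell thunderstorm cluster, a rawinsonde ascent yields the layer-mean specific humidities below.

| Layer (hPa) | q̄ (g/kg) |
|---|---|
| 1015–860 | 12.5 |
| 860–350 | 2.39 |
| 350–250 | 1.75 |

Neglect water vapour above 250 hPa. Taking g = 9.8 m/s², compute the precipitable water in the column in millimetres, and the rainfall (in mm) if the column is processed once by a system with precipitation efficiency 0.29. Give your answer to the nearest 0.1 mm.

Precipitable water is the column-integrated vapour mass per unit area: PW = (1/g) Σ q̄ Δp, with q in kg/kg and Δp in Pa (1 kg/m² of water = 1 mm).
Layer 1015–860 hPa: Δp = 155 hPa = 15500 Pa, q̄ = 0.0125 kg/kg → 0.0125 × 15500 / 9.8 = 19.77 mm
Layer 860–350 hPa: Δp = 510 hPa = 51000 Pa, q̄ = 0.00239 kg/kg → 0.00239 × 51000 / 9.8 = 12.44 mm
Layer 350–250 hPa: Δp = 100 hPa = 10000 Pa, q̄ = 0.00175 kg/kg → 0.00175 × 10000 / 9.8 = 1.79 mm
PW = 19.77 + 12.44 + 1.79 = 34.00 ≈ 34.0 mm.
Rainfall = ε × PW = 0.29 × 34.0 = 9.9 mm.

PW ≈ 34.0 mm; rainfall ≈ 9.9 mm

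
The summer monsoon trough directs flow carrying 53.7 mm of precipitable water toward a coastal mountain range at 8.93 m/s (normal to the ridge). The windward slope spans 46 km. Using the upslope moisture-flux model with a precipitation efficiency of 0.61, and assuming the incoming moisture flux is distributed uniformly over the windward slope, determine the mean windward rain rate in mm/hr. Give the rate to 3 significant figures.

Incoming column moisture flux per unit ridge length: F = V × PW = 8.93 × 53.7 = 479.541 mm·m/s.
Spread over the 46 km slope with efficiency ε = 0.61: R = ε·F/W = 0.61 × 479.541 / 46000 m = 6.359e-03 mm/s.
R = 6.359e-03 × 3600 = 22.9 mm/hr.

R ≈ 22.9 mm/hr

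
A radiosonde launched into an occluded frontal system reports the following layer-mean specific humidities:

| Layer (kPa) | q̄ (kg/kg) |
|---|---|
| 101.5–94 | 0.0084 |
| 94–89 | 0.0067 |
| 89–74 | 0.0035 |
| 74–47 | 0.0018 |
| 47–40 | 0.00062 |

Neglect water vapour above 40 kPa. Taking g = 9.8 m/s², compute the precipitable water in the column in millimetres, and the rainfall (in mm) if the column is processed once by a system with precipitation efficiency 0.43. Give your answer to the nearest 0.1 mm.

Precipitable water is the column-integrated vapour mass per unit area: PW = (1/g) Σ q̄ Δp, with q in kg/kg and Δp in Pa (1 kg/m² of water = 1 mm).
Layer 101.5–94 kPa: Δp = 75 hPa = 7500 Pa, q̄ = 0.0084 kg/kg → 0.0084 × 7500 / 9.8 = 6.43 mm
Layer 94–89 kPa: Δp = 50 hPa = 5000 Pa, q̄ = 0.0067 kg/kg → 0.0067 × 5000 / 9.8 = 3.42 mm
Layer 89–74 kPa: Δp = 150 hPa = 15000 Pa, q̄ = 0.0035 kg/kg → 0.0035 × 15000 / 9.8 = 5.36 mm
Layer 74–47 kPa: Δp = 270 hPa = 27000 Pa, q̄ = 0.0018 kg/kg → 0.0018 × 27000 / 9.8 = 4.96 mm
Layer 47–40 kPa: Δp = 70 hPa = 7000 Pa, q̄ = 0.00062 kg/kg → 0.00062 × 7000 / 9.8 = 0.44 mm
PW = 6.43 + 3.42 + 5.36 + 4.96 + 0.44 = 20.61 ≈ 20.6 mm.
Rainfall = ε × PW = 0.43 × 20.6 = 8.9 mm.

PW ≈ 20.6 mm; rainfall ≈ 8.9 mm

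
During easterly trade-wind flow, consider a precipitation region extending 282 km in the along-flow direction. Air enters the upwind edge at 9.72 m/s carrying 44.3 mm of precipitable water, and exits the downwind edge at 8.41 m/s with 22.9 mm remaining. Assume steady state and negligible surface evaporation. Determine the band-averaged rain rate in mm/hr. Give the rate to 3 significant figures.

R ≈ 3.04 mm/hr

Column moisture flux per unit crosswind length is F = V × PW.
Inflow: F_in = 9.72 × 44.3 = 430.596 mm·m/s
Outflow: F_out = 8.41 × 22.9 = 192.589 mm·m/s
Steady-state rate R = (F_in − F_out)/L = (430.596 − 192.589) / 282000 m = 8.440e-04 mm/s.
R = 8.440e-04 × 3600 = 3.04 mm/hr.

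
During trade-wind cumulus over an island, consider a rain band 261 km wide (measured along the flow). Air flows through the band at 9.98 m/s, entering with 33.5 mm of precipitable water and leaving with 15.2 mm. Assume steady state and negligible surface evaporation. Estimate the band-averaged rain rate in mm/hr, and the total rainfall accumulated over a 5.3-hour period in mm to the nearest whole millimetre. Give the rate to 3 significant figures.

R ≈ 2.52 mm/hr; total ≈ 13 mm

Column moisture flux per unit crosswind length is F = V × PW.
Inflow: F_in = 9.98 × 33.5 = 334.33 mm·m/s
Outflow: F_out = 9.98 × 15.2 = 151.696 mm·m/s
Steady-state rate R = (F_in − F_out)/L = (334.33 − 151.696) / 261000 m = 6.997e-04 mm/s.
R = 6.997e-04 × 3600 = 2.52 mm/hr.
Over 5.3 h: total = 2.52 × 5.3 = 13.356 ≈ 13 mm.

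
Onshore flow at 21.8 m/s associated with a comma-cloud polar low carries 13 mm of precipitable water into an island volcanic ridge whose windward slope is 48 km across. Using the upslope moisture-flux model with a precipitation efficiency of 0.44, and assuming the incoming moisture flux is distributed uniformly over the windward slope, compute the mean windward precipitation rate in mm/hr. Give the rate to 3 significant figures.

Incoming column moisture flux per unit ridge length: F = V × PW = 21.8 × 13 = 283.4 mm·m/s.
Spread over the 48 km slope with efficiency ε = 0.44: R = ε·F/W = 0.44 × 283.4 / 48000 m = 2.598e-03 mm/s.
R = 2.598e-03 × 3600 = 9.35 mm/hr.

R ≈ 9.35 mm/hr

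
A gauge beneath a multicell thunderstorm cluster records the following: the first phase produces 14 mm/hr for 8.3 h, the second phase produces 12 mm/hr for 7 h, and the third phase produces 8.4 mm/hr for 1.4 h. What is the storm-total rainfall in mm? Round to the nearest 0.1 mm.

total ≈ 212.0 mm

Total = Σ Rᵢ Δtᵢ = 14 × 8.3 + 12 × 7 + 8.4 × 1.4
      = 116.2 + 84 + 11.76 = 212.0 mm.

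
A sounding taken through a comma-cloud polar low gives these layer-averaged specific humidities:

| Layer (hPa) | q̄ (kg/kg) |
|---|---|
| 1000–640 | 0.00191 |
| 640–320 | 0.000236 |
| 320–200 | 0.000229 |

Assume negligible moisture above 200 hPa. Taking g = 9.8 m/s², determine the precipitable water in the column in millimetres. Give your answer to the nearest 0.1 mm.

Precipitable water is the column-integrated vapour mass per unit area: PW = (1/g) Σ q̄ Δp, with q in kg/kg and Δp in Pa (1 kg/m² of water = 1 mm).
Layer 1000–640 hPa: Δp = 360 hPa = 36000 Pa, q̄ = 0.00191 kg/kg → 0.00191 × 36000 / 9.8 = 7.02 mm
Layer 640–320 hPa: Δp = 320 hPa = 32000 Pa, q̄ = 0.000236 kg/kg → 0.000236 × 32000 / 9.8 = 0.77 mm
Layer 320–200 hPa: Δp = 120 hPa = 12000 Pa, q̄ = 0.000229 kg/kg → 0.000229 × 12000 / 9.8 = 0.28 mm
PW = 7.02 + 0.77 + 0.28 = 8.07 ≈ 8.1 mm.

PW ≈ 8.1 mm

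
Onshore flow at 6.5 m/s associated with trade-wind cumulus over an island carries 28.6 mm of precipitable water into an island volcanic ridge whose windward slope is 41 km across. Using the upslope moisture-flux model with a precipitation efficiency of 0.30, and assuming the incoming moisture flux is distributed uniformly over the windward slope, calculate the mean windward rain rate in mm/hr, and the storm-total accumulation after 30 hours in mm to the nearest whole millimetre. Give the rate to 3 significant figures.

R ≈ 4.90 mm/hr; total ≈ 147 mm

Incoming column moisture flux per unit ridge length: F = V × PW = 6.5 × 28.6 = 185.9 mm·m/s.
Spread over the 41 km slope with efficiency ε = 0.30: R = ε·F/W = 0.30 × 185.9 / 41000 m = 1.360e-03 mm/s.
R = 1.360e-03 × 3600 = 4.90 mm/hr.
Over 30 h: total = 4.90 × 30 = 147 mm.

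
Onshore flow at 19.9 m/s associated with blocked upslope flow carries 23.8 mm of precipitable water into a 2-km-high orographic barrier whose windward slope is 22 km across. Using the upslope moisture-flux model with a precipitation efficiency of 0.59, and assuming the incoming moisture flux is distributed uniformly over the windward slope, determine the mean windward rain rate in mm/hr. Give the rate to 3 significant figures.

Incoming column moisture flux per unit ridge length: F = V × PW = 19.9 × 23.8 = 473.62 mm·m/s.
Spread over the 22 km slope with efficiency ε = 0.59: R = ε·F/W = 0.59 × 473.62 / 22000 m = 1.270e-02 mm/s.
R = 1.270e-02 × 3600 = 45.7 mm/hr.

R ≈ 45.7 mm/hr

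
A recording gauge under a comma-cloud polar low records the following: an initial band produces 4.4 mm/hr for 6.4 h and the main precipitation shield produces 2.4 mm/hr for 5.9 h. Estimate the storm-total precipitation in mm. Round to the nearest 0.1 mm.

Total = Σ Rᵢ Δtᵢ = 4.4 × 6.4 + 2.4 × 5.9
      = 28.16 + 14.16 = 42.3 mm.

total ≈ 42.3 mm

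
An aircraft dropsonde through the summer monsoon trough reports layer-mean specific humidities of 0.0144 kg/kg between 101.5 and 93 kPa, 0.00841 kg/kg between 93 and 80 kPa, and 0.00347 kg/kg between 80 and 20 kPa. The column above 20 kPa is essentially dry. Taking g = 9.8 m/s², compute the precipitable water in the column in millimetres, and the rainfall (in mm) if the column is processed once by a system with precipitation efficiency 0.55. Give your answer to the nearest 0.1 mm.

PW ≈ 44.9 mm; rainfall ≈ 24.7 mm

Precipitable water is the column-integrated vapour mass per unit area: PW = (1/g) Σ q̄ Δp, with q in kg/kg and Δp in Pa (1 kg/m² of water = 1 mm).
Layer 101.5–93 kPa: Δp = 85 hPa = 8500 Pa, q̄ = 0.0144 kg/kg → 0.0144 × 8500 / 9.8 = 12.49 mm
Layer 93–80 kPa: Δp = 130 hPa = 13000 Pa, q̄ = 0.00841 kg/kg → 0.00841 × 13000 / 9.8 = 11.16 mm
Layer 80–20 kPa: Δp = 600 hPa = 60000 Pa, q̄ = 0.00347 kg/kg → 0.00347 × 60000 / 9.8 = 21.24 mm
PW = 12.49 + 11.16 + 21.24 = 44.89 ≈ 44.9 mm.
Rainfall = ε × PW = 0.55 × 44.9 = 24.7 mm.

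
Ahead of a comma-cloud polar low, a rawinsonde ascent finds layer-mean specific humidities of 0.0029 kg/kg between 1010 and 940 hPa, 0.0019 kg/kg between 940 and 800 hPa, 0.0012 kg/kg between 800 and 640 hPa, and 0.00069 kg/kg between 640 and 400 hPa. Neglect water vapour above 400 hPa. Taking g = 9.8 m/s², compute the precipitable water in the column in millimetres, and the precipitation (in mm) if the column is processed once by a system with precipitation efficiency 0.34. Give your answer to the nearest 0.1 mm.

Precipitable water is the column-integrated vapour mass per unit area: PW = (1/g) Σ q̄ Δp, with q in kg/kg and Δp in Pa (1 kg/m² of water = 1 mm).
Layer 1010–940 hPa: Δp = 70 hPa = 7000 Pa, q̄ = 0.0029 kg/kg → 0.0029 × 7000 / 9.8 = 2.07 mm
Layer 940–800 hPa: Δp = 140 hPa = 14000 Pa, q̄ = 0.0019 kg/kg → 0.0019 × 14000 / 9.8 = 2.71 mm
Layer 800–640 hPa: Δp = 160 hPa = 16000 Pa, q̄ = 0.0012 kg/kg → 0.0012 × 16000 / 9.8 = 1.96 mm
Layer 640–400 hPa: Δp = 240 hPa = 24000 Pa, q̄ = 0.00069 kg/kg → 0.00069 × 24000 / 9.8 = 1.69 mm
PW = 2.07 + 2.71 + 1.96 + 1.69 = 8.43 ≈ 8.4 mm.
Precipitation = ε × PW = 0.34 × 8.4 = 2.9 mm.

PW ≈ 8.4 mm; precipitation ≈ 2.9 mm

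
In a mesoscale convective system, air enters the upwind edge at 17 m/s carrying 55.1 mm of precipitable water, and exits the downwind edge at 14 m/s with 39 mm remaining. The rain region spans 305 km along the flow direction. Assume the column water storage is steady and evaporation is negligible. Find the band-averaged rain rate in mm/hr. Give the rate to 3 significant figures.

Column moisture flux per unit crosswind length is F = V × PW.
Inflow: F_in = 17 × 55.1 = 936.7 mm·m/s
Outflow: F_out = 14 × 39 = 546 mm·m/s
Steady-state rate R = (F_in − F_out)/L = (936.7 − 546) / 305000 m = 1.281e-03 mm/s.
R = 1.281e-03 × 3600 = 4.61 mm/hr.

R ≈ 4.61 mm/hr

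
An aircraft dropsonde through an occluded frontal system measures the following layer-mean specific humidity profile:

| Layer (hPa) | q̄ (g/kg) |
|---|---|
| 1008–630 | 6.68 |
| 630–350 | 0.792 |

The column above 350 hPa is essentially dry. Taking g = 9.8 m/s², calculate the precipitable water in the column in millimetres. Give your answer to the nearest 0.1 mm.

PW ≈ 28.0 mm

Precipitable water is the column-integrated vapour mass per unit area: PW = (1/g) Σ q̄ Δp, with q in kg/kg and Δp in Pa (1 kg/m² of water = 1 mm).
Layer 1008–630 hPa: Δp = 378 hPa = 37800 Pa, q̄ = 0.00668 kg/kg → 0.00668 × 37800 / 9.8 = 25.77 mm
Layer 630–350 hPa: Δp = 280 hPa = 28000 Pa, q̄ = 0.000792 kg/kg → 0.000792 × 28000 / 9.8 = 2.26 mm
PW = 25.77 + 2.26 = 28.03 ≈ 28.0 mm.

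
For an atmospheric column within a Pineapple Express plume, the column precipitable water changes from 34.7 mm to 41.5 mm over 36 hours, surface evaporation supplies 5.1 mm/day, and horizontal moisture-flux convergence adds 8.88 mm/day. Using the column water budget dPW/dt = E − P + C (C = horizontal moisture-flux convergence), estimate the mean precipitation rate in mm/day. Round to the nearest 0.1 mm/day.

P ≈ 9.4 mm/day

dPW/dt = (41.5 − 34.7) mm / (36/24 day) = +4.533 mm/day.
P = E + C − dPW/dt = 5.1 + (8.88) − (+4.533) = 9.4 mm/day.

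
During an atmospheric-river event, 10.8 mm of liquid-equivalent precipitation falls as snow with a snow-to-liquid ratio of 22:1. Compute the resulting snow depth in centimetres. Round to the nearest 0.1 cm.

Snow depth = liquid × ratio = 10.8 mm × 22 = 237.6 mm = 23.8 cm.

snow depth ≈ 23.8 cm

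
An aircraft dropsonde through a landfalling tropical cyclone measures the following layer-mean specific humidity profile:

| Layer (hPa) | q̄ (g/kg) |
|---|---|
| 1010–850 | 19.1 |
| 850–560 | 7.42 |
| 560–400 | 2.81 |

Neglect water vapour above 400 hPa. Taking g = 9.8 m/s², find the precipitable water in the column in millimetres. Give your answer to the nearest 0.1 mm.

PW ≈ 57.7 mm

Precipitable water is the column-integrated vapour mass per unit area: PW = (1/g) Σ q̄ Δp, with q in kg/kg and Δp in Pa (1 kg/m² of water = 1 mm).
Layer 1010–850 hPa: Δp = 160 hPa = 16000 Pa, q̄ = 0.0191 kg/kg → 0.0191 × 16000 / 9.8 = 31.18 mm
Layer 850–560 hPa: Δp = 290 hPa = 29000 Pa, q̄ = 0.00742 kg/kg → 0.00742 × 29000 / 9.8 = 21.96 mm
Layer 560–400 hPa: Δp = 160 hPa = 16000 Pa, q̄ = 0.00281 kg/kg → 0.00281 × 16000 / 9.8 = 4.59 mm
PW = 31.18 + 21.96 + 4.59 = 57.73 ≈ 57.7 mm.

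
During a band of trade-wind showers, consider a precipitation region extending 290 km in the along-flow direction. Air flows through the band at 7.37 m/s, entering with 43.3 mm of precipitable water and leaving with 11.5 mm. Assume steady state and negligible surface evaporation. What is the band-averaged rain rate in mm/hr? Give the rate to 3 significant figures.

R ≈ 2.91 mm/hr

Column moisture flux per unit crosswind length is F = V × PW.
Inflow: F_in = 7.37 × 43.3 = 319.121 mm·m/s
Outflow: F_out = 7.37 × 11.5 = 84.755 mm·m/s
Steady-state rate R = (F_in − F_out)/L = (319.121 − 84.755) / 290000 m = 8.082e-04 mm/s.
R = 8.082e-04 × 3600 = 2.91 mm/hr.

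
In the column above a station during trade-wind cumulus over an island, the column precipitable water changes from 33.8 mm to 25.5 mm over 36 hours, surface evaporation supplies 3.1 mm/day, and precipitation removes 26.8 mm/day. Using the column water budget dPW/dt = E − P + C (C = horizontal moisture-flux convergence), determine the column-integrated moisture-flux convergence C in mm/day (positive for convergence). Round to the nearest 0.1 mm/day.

C ≈ 18.2 mm/day

dPW/dt = (25.5 − 33.8) mm / (36/24 day) = -5.533 mm/day.
C = dPW/dt − E + P = (-5.533) − 3.1 + 26.8 = 18.2 mm/day.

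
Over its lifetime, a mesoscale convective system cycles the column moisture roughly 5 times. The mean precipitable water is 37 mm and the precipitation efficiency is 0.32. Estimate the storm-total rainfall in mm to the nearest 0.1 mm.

Each cycle deposits ε × PW = 0.32 × 37 = 11.84 mm.
Over 5 cycles: 5 × 11.84 = 59.2 mm.

rainfall ≈ 59.2 mm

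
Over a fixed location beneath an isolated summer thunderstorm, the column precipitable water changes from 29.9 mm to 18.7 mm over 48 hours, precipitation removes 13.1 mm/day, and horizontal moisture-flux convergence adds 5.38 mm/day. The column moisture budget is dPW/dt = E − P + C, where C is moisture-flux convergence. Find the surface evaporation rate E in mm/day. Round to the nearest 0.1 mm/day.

E ≈ 2.1 mm/day

dPW/dt = (18.7 − 29.9) mm / (48/24 day) = -5.600 mm/day.
E = dPW/dt + P − C = (-5.600) + 13.1 − (5.38) = 2.1 mm/day.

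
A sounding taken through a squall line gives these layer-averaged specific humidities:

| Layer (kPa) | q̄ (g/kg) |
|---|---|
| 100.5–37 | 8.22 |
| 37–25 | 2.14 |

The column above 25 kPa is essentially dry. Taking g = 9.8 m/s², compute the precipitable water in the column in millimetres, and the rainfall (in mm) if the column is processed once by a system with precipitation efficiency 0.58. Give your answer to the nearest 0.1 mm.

PW ≈ 55.9 mm; rainfall ≈ 32.4 mm

Precipitable water is the column-integrated vapour mass per unit area: PW = (1/g) Σ q̄ Δp, with q in kg/kg and Δp in Pa (1 kg/m² of water = 1 mm).
Layer 100.5–37 kPa: Δp = 635 hPa = 63500 Pa, q̄ = 0.00822 kg/kg → 0.00822 × 63500 / 9.8 = 53.26 mm
Layer 37–25 kPa: Δp = 120 hPa = 12000 Pa, q̄ = 0.00214 kg/kg → 0.00214 × 12000 / 9.8 = 2.62 mm
PW = 53.26 + 2.62 = 55.88 ≈ 55.9 mm.
Rainfall = ε × PW = 0.58 × 55.9 = 32.4 mm.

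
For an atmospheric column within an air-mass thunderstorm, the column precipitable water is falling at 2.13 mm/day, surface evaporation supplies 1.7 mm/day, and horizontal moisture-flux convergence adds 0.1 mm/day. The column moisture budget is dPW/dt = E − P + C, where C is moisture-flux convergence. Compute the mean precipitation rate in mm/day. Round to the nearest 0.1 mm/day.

dPW/dt = -2.13 mm/day.
P = E + C − dPW/dt = 1.7 + (0.1) − (-2.13) = 3.9 mm/day.

P ≈ 3.9 mm/day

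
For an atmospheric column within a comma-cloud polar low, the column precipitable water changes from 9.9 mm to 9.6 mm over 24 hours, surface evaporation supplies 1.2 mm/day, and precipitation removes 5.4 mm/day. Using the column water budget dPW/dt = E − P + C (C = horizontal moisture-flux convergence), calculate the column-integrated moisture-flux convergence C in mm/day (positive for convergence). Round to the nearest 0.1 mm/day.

C ≈ 3.9 mm/day

dPW/dt = (9.6 − 9.9) mm / (24/24 day) = -0.300 mm/day.
C = dPW/dt − E + P = (-0.300) − 1.2 + 5.4 = 3.9 mm/day.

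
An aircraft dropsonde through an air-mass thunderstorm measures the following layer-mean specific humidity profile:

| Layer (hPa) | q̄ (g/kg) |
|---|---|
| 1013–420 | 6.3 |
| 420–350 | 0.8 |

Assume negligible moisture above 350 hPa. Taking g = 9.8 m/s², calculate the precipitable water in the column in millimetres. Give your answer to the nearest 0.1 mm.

Precipitable water is the column-integrated vapour mass per unit area: PW = (1/g) Σ q̄ Δp, with q in kg/kg and Δp in Pa (1 kg/m² of water = 1 mm).
Layer 1013–420 hPa: Δp = 593 hPa = 59300 Pa, q̄ = 0.0063 kg/kg → 0.0063 × 59300 / 9.8 = 38.12 mm
Layer 420–350 hPa: Δp = 70 hPa = 7000 Pa, q̄ = 0.0008 kg/kg → 0.0008 × 7000 / 9.8 = 0.57 mm
PW = 38.12 + 0.57 = 38.69 ≈ 38.7 mm.

PW ≈ 38.7 mm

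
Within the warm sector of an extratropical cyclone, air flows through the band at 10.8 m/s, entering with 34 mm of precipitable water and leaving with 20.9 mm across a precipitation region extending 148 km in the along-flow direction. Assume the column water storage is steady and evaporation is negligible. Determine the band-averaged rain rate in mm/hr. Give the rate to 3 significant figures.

Column moisture flux per unit crosswind length is F = V × PW.
Inflow: F_in = 10.8 × 34 = 367.2 mm·m/s
Outflow: F_out = 10.8 × 20.9 = 225.72 mm·m/s
Steady-state rate R = (F_in − F_out)/L = (367.2 − 225.72) / 148000 m = 9.559e-04 mm/s.
R = 9.559e-04 × 3600 = 3.44 mm/hr.

R ≈ 3.44 mm/hr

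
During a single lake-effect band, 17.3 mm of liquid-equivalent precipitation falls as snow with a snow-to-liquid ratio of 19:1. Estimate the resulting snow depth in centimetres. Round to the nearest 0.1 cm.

snow depth ≈ 32.9 cm

Snow depth = liquid × ratio = 17.3 mm × 19 = 328.7 mm = 32.9 cm.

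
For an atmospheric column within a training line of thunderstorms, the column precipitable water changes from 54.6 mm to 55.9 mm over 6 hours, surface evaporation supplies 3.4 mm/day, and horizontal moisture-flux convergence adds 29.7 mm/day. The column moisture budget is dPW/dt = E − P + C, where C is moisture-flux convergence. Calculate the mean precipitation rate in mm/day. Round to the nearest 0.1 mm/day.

dPW/dt = (55.9 − 54.6) mm / (6/24 day) = +5.200 mm/day.
P = E + C − dPW/dt = 3.4 + (29.7) − (+5.200) = 27.9 mm/day.

P ≈ 27.9 mm/day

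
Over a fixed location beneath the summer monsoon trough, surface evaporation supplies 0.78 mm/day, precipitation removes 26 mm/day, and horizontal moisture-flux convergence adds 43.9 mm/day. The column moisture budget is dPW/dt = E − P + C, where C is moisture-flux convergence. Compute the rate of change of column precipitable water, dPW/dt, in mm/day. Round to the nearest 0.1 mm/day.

dPW/dt ≈ 18.7 mm/day

dPW/dt = E − P + C = 0.78 − 26 + (43.9) = 18.7 mm/day.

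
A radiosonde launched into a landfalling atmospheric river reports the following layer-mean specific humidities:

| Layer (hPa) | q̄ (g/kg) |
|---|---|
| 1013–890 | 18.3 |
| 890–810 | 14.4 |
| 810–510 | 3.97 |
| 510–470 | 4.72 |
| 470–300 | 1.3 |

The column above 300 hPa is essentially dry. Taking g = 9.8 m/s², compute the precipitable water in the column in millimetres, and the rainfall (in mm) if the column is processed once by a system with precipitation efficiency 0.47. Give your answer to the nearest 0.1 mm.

Precipitable water is the column-integrated vapour mass per unit area: PW = (1/g) Σ q̄ Δp, with q in kg/kg and Δp in Pa (1 kg/m² of water = 1 mm).
Layer 1013–890 hPa: Δp = 123 hPa = 12300 Pa, q̄ = 0.0183 kg/kg → 0.0183 × 12300 / 9.8 = 22.97 mm
Layer 890–810 hPa: Δp = 80 hPa = 8000 Pa, q̄ = 0.0144 kg/kg → 0.0144 × 8000 / 9.8 = 11.76 mm
Layer 810–510 hPa: Δp = 300 hPa = 30000 Pa, q̄ = 0.00397 kg/kg → 0.00397 × 30000 / 9.8 = 12.15 mm
Layer 510–470 hPa: Δp = 40 hPa = 4000 Pa, q̄ = 0.00472 kg/kg → 0.00472 × 4000 / 9.8 = 1.93 mm
Layer 470–300 hPa: Δp = 170 hPa = 17000 Pa, q̄ = 0.0013 kg/kg → 0.0013 × 17000 / 9.8 = 2.26 mm
PW = 22.97 + 11.76 + 12.15 + 1.93 + 2.26 = 51.07 ≈ 51.1 mm.
Rainfall = ε × PW = 0.47 × 51.1 = 24.0 mm.

PW ≈ 51.1 mm; rainfall ≈ 24.0 mm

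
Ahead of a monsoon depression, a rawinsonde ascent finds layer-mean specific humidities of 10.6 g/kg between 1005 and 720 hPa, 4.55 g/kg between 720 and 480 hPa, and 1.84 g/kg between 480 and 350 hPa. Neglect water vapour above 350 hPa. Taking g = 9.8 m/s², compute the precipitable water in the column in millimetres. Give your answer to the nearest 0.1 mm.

Precipitable water is the column-integrated vapour mass per unit area: PW = (1/g) Σ q̄ Δp, with q in kg/kg and Δp in Pa (1 kg/m² of water = 1 mm).
Layer 1005–720 hPa: Δp = 285 hPa = 28500 Pa, q̄ = 0.0106 kg/kg → 0.0106 × 28500 / 9.8 = 30.83 mm
Layer 720–480 hPa: Δp = 240 hPa = 24000 Pa, q̄ = 0.00455 kg/kg → 0.00455 × 24000 / 9.8 = 11.14 mm
Layer 480–350 hPa: Δp = 130 hPa = 13000 Pa, q̄ = 0.00184 kg/kg → 0.00184 × 13000 / 9.8 = 2.44 mm
PW = 30.83 + 11.14 + 2.44 = 44.41 ≈ 44.4 mm.

PW ≈ 44.4 mm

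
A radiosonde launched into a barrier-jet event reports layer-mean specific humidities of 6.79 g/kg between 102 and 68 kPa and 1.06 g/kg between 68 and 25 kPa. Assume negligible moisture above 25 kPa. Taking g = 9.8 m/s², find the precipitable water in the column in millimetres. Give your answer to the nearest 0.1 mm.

Precipitable water is the column-integrated vapour mass per unit area: PW = (1/g) Σ q̄ Δp, with q in kg/kg and Δp in Pa (1 kg/m² of water = 1 mm).
Layer 102–68 kPa: Δp = 340 hPa = 34000 Pa, q̄ = 0.00679 kg/kg → 0.00679 × 34000 / 9.8 = 23.56 mm
Layer 68–25 kPa: Δp = 430 hPa = 43000 Pa, q̄ = 0.00106 kg/kg → 0.00106 × 43000 / 9.8 = 4.65 mm
PW = 23.56 + 4.65 = 28.21 ≈ 28.2 mm.

PW ≈ 28.2 mm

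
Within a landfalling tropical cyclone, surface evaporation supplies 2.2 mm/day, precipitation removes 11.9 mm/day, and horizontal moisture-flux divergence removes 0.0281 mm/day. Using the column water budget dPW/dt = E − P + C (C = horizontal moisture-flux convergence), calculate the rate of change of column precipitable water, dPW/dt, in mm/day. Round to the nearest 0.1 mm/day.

dPW/dt = E − P + C = 2.2 − 11.9 + (-0.0281) = -9.7 mm/day.

dPW/dt ≈ -9.7 mm/day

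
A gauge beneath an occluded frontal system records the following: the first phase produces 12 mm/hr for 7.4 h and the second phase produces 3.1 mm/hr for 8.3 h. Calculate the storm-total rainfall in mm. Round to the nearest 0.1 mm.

total ≈ 114.5 mm

Total = Σ Rᵢ Δtᵢ = 12 × 7.4 + 3.1 × 8.3
      = 88.8 + 25.73 = 114.5 mm.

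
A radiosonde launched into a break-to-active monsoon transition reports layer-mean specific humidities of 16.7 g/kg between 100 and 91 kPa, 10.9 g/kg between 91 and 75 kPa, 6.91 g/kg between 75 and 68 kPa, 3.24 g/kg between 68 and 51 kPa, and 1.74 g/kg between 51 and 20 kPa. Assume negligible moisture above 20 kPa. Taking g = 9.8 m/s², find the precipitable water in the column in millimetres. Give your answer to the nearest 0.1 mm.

Precipitable water is the column-integrated vapour mass per unit area: PW = (1/g) Σ q̄ Δp, with q in kg/kg and Δp in Pa (1 kg/m² of water = 1 mm).
Layer 100–91 kPa: Δp = 90 hPa = 9000 Pa, q̄ = 0.0167 kg/kg → 0.0167 × 9000 / 9.8 = 15.34 mm
Layer 91–75 kPa: Δp = 160 hPa = 16000 Pa, q̄ = 0.0109 kg/kg → 0.0109 × 16000 / 9.8 = 17.80 mm
Layer 75–68 kPa: Δp = 70 hPa = 7000 Pa, q̄ = 0.00691 kg/kg → 0.00691 × 7000 / 9.8 = 4.94 mm
Layer 68–51 kPa: Δp = 170 hPa = 17000 Pa, q̄ = 0.00324 kg/kg → 0.00324 × 17000 / 9.8 = 5.62 mm
Layer 51–20 kPa: Δp = 310 hPa = 31000 Pa, q̄ = 0.00174 kg/kg → 0.00174 × 31000 / 9.8 = 5.50 mm
PW = 15.34 + 17.80 + 4.94 + 5.62 + 5.50 = 49.20 ≈ 49.2 mm.

PW ≈ 49.2 mm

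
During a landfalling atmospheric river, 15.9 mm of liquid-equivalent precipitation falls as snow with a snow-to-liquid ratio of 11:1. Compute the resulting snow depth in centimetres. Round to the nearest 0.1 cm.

Snow depth = liquid × ratio = 15.9 mm × 11 = 174.9 mm = 17.5 cm.

snow depth ≈ 17.5 cm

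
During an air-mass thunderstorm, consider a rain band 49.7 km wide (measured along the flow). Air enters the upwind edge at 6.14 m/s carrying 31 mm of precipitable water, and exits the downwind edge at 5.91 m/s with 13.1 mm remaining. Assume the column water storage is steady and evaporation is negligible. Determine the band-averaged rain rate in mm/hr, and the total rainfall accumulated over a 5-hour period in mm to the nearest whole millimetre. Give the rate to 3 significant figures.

R ≈ 8.18 mm/hr; total ≈ 41 mm

Column moisture flux per unit crosswind length is F = V × PW.
Inflow: F_in = 6.14 × 31 = 190.34 mm·m/s
Outflow: F_out = 5.91 × 13.1 = 77.421 mm·m/s
Steady-state rate R = (F_in − F_out)/L = (190.34 − 77.421) / 49700 m = 2.272e-03 mm/s.
R = 2.272e-03 × 3600 = 8.18 mm/hr.
Over 5 h: total = 8.18 × 5 = 40.9 ≈ 41 mm.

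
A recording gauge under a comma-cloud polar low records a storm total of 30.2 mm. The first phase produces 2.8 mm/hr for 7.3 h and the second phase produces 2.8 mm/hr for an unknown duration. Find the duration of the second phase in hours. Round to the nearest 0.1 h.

duration ≈ 3.5 h

Known phases: 2.8 × 7.3 = 20.44 mm.
Remaining depth = 30.2 − 20.44 = 9.76 mm.
Duration = 9.76 / 2.8 = 3.5 h.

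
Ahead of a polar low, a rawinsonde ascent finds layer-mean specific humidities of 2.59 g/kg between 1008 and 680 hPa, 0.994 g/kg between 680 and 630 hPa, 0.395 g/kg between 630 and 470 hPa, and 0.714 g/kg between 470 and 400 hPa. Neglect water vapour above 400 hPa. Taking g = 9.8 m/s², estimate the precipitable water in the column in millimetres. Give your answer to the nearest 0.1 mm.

Precipitable water is the column-integrated vapour mass per unit area: PW = (1/g) Σ q̄ Δp, with q in kg/kg and Δp in Pa (1 kg/m² of water = 1 mm).
Layer 1008–680 hPa: Δp = 328 hPa = 32800 Pa, q̄ = 0.00259 kg/kg → 0.00259 × 32800 / 9.8 = 8.67 mm
Layer 680–630 hPa: Δp = 50 hPa = 5000 Pa, q̄ = 0.000994 kg/kg → 0.000994 × 5000 / 9.8 = 0.51 mm
Layer 630–470 hPa: Δp = 160 hPa = 16000 Pa, q̄ = 0.000395 kg/kg → 0.000395 × 16000 / 9.8 = 0.64 mm
Layer 470–400 hPa: Δp = 70 hPa = 7000 Pa, q̄ = 0.000714 kg/kg → 0.000714 × 7000 / 9.8 = 0.51 mm
PW = 8.67 + 0.51 + 0.64 + 0.51 = 10.33 ≈ 10.3 mm.

PW ≈ 10.3 mm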